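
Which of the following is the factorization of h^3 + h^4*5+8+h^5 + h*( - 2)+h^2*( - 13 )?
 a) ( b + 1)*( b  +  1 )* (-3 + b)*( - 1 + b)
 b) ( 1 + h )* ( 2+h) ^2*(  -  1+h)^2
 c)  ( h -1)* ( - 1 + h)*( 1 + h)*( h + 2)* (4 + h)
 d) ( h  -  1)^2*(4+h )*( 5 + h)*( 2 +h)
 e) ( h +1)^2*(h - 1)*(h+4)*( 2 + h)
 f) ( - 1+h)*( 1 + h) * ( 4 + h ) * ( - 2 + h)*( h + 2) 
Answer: c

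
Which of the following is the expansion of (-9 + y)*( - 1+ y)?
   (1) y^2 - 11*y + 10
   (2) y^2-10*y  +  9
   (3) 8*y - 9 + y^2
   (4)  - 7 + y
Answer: 2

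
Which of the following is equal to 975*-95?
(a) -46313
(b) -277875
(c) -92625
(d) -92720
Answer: c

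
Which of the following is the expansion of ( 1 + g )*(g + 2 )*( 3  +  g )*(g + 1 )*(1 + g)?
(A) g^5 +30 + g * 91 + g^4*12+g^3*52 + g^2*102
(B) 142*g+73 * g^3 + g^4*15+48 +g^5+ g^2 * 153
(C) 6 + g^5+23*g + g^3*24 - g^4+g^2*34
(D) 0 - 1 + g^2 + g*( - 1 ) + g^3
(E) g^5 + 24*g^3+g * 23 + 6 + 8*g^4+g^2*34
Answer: E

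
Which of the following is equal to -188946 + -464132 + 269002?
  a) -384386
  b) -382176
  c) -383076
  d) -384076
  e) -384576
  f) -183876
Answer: d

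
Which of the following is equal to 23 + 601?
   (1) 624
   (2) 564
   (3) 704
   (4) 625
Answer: 1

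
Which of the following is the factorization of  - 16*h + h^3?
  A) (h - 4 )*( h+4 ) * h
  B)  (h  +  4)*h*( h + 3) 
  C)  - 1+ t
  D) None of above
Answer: A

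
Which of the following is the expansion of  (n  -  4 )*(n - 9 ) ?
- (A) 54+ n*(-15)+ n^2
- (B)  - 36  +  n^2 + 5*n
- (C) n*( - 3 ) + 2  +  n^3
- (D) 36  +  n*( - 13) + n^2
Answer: D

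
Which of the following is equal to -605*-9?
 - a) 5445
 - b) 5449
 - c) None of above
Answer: a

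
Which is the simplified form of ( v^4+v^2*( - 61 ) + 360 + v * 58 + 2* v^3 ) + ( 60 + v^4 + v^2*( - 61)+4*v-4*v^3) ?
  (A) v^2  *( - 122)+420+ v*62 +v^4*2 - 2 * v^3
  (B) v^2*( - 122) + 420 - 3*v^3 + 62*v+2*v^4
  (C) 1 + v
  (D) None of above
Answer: A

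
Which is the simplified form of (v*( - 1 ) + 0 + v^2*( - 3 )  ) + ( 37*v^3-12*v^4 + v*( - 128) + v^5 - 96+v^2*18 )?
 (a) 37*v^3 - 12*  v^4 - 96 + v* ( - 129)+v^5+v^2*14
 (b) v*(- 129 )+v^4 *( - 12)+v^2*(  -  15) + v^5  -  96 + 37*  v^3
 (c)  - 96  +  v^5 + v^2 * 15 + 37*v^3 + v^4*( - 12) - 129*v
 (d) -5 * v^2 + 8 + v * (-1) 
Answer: c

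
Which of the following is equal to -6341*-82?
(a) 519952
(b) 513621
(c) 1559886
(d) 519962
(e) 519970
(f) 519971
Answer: d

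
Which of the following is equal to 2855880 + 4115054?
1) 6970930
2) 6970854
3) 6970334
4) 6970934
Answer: 4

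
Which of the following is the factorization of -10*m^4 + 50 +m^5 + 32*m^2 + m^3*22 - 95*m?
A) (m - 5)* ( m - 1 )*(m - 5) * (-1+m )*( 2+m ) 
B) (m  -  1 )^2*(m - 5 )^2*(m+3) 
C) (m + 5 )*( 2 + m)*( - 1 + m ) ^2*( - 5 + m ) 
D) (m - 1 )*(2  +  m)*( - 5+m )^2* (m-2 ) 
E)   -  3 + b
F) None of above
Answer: A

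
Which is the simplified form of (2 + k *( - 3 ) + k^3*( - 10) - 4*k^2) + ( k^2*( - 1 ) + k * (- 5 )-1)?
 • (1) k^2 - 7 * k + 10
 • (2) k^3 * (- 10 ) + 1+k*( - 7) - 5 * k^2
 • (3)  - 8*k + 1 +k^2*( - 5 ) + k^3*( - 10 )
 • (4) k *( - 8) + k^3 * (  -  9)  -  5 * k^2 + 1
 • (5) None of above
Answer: 3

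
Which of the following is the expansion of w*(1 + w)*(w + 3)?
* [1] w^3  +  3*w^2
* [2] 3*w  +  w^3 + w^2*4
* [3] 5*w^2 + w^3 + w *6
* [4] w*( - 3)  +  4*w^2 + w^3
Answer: 2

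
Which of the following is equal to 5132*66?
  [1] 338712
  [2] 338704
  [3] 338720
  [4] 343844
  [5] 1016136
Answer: 1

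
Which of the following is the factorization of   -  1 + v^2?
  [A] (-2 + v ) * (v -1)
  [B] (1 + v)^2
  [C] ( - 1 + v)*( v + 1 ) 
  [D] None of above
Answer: C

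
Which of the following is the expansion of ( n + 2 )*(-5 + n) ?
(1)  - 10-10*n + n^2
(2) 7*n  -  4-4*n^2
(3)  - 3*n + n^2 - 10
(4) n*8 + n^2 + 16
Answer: 3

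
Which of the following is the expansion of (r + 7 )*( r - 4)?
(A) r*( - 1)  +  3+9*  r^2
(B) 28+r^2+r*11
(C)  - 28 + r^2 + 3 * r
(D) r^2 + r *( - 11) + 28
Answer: C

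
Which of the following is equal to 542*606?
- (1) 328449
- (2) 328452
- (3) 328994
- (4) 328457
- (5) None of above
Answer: 2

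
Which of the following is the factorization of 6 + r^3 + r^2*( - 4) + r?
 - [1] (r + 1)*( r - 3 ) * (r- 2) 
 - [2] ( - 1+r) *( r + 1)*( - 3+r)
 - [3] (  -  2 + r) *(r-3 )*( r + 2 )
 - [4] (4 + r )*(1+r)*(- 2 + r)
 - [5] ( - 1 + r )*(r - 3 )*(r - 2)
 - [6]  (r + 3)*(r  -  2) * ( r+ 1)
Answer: 1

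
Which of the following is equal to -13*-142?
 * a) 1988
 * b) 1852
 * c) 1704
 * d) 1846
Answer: d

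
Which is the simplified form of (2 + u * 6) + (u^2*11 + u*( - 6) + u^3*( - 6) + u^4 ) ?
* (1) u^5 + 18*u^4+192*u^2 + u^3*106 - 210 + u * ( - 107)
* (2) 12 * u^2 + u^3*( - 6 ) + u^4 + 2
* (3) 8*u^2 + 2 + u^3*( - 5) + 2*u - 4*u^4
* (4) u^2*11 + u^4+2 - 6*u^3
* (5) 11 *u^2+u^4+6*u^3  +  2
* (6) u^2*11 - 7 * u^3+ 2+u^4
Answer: 4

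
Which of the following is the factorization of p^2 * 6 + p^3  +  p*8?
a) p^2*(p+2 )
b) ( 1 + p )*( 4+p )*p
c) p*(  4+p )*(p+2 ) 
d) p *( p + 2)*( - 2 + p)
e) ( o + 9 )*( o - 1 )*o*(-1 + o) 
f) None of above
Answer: c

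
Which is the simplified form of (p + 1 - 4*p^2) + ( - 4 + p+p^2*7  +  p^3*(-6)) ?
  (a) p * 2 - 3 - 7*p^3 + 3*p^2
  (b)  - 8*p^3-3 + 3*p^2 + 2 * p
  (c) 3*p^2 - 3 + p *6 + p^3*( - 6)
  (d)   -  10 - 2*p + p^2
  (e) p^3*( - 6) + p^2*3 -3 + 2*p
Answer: e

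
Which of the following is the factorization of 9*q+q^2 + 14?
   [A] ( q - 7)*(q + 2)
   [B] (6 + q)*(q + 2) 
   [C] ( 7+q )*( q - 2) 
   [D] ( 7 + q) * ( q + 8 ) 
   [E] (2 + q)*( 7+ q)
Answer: E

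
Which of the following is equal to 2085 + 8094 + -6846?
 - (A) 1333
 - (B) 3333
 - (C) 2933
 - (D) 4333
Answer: B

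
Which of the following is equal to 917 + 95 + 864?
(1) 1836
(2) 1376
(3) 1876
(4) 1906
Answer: 3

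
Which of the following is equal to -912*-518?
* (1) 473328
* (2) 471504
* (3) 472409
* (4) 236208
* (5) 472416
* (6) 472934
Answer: 5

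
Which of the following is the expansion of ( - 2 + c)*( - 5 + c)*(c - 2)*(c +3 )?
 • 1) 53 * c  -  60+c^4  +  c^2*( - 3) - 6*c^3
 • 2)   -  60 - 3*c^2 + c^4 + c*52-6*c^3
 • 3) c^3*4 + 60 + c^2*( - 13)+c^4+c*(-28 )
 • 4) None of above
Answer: 2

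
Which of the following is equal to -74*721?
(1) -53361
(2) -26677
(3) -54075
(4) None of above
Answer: 4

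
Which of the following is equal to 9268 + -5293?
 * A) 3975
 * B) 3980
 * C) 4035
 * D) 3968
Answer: A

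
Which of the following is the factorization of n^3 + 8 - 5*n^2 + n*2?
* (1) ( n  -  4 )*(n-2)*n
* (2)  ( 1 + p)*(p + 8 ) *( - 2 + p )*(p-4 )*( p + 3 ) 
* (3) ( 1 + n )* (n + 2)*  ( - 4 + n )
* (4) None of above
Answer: 4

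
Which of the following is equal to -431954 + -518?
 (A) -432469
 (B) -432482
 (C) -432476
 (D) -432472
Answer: D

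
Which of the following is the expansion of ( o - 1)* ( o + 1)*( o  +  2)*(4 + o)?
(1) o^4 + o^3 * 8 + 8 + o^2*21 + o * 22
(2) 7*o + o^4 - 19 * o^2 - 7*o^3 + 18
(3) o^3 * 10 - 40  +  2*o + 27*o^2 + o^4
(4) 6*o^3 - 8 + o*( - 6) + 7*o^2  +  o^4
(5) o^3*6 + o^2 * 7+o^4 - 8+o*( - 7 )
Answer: 4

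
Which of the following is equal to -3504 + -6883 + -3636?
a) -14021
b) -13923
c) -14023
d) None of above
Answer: c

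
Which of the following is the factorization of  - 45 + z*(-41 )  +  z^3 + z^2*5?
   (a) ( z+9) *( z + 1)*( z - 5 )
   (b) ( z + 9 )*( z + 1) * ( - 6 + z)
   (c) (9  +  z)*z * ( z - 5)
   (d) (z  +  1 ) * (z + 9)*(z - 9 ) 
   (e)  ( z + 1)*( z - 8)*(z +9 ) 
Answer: a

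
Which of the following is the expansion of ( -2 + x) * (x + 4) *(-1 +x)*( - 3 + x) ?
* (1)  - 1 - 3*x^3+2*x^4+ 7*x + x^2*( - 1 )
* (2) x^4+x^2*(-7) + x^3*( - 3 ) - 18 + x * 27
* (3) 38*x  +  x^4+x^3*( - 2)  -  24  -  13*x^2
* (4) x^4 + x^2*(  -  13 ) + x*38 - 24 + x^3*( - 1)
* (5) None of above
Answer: 3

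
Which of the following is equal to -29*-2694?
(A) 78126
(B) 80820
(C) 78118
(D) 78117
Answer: A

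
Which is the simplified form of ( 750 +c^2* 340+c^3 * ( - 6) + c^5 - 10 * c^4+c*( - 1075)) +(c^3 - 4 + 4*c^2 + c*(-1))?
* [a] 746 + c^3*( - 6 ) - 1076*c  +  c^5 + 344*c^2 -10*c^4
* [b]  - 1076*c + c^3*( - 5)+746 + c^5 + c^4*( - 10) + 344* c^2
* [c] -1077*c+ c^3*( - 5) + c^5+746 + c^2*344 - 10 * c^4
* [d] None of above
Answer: b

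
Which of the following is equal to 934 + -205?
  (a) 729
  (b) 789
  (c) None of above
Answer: a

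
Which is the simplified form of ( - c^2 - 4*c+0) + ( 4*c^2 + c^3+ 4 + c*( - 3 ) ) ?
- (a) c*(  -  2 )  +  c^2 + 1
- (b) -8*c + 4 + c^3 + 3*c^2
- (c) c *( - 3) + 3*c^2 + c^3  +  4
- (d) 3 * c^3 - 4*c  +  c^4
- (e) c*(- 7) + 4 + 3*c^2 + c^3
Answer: e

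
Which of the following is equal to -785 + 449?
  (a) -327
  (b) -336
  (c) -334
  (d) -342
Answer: b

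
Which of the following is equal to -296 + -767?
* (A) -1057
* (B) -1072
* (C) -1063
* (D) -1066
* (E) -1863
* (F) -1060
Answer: C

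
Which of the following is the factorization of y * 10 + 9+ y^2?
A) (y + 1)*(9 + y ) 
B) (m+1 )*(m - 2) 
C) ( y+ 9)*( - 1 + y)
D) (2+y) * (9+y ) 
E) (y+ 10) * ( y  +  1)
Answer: A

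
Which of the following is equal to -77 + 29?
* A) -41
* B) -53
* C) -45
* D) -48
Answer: D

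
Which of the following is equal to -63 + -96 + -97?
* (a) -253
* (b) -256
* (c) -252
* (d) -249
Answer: b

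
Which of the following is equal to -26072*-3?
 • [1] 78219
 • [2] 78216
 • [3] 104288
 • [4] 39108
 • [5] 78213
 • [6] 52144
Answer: 2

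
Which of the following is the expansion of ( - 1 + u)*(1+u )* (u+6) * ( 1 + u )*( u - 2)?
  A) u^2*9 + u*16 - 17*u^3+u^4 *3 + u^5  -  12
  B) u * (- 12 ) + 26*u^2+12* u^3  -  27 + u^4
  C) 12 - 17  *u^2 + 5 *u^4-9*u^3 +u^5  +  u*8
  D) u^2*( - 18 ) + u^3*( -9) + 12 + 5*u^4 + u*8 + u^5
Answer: C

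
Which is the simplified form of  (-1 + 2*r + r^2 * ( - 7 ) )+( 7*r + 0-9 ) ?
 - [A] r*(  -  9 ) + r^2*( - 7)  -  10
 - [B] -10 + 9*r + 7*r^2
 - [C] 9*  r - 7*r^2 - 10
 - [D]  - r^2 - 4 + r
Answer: C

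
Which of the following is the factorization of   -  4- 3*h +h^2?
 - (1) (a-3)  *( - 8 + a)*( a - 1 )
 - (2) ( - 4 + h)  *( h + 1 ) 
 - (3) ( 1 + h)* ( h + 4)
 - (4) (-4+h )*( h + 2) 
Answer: 2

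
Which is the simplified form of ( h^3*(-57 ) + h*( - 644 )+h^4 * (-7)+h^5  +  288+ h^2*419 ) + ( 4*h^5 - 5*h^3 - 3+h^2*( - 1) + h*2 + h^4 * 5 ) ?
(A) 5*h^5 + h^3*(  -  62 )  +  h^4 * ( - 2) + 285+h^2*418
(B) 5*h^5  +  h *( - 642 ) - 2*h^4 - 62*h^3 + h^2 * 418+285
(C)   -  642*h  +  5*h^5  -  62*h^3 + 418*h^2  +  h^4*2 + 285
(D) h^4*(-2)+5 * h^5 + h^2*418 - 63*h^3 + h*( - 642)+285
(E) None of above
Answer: B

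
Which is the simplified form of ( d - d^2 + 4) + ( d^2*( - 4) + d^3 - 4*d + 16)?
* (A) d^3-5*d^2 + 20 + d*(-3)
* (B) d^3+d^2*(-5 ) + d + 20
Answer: A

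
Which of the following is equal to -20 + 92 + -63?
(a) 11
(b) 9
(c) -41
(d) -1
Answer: b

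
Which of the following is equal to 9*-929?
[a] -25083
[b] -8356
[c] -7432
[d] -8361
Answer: d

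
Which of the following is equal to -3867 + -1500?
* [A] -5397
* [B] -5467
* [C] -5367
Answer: C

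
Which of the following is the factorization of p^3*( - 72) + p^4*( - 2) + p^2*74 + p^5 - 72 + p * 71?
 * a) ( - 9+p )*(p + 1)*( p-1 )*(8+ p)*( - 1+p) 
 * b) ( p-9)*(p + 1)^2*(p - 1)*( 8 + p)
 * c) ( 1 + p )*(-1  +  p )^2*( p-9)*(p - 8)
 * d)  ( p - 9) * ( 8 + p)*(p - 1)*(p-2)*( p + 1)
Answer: a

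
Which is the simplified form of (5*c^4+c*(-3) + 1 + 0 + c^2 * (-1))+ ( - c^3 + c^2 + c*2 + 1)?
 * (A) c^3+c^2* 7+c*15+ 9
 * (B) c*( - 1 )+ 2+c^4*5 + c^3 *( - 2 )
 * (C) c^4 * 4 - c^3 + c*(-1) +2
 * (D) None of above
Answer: D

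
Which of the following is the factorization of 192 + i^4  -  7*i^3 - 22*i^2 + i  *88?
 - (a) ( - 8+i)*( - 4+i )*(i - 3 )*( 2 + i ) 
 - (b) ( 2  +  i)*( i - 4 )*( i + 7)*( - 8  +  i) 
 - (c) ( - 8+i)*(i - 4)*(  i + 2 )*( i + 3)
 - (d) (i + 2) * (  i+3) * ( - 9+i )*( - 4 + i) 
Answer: c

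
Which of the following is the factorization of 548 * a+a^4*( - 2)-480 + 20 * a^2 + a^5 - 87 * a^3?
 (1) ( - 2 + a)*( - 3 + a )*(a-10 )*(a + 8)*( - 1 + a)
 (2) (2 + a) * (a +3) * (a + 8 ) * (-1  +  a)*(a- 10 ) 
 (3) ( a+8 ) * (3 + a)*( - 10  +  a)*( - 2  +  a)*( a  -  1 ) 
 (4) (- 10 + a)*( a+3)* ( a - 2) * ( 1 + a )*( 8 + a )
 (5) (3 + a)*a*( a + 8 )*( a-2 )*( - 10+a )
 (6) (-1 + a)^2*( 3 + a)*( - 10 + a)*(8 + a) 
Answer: 3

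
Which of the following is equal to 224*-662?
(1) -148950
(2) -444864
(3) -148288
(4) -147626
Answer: 3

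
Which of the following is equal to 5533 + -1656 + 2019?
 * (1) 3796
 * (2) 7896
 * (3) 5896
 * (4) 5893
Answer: 3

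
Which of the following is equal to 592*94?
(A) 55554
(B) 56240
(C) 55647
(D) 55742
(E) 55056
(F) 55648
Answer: F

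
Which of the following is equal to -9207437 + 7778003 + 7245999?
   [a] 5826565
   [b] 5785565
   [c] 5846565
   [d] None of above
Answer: d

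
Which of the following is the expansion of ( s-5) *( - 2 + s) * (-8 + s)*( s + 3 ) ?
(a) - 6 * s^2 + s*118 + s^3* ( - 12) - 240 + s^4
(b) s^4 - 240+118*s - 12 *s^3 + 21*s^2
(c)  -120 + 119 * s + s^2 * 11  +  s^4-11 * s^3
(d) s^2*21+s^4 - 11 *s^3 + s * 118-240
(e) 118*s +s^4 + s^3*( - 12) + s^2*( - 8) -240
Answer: b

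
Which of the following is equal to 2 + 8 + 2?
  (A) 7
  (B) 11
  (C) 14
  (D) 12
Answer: D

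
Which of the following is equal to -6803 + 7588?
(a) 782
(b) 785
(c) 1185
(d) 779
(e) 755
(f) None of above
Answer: b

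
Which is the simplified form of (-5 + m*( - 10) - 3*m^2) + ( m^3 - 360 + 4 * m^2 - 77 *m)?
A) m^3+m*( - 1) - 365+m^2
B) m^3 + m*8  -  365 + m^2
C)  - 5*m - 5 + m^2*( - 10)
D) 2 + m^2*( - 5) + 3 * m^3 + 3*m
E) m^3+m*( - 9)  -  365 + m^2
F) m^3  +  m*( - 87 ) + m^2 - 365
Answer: F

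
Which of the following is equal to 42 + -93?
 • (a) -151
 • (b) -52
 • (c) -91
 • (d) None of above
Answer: d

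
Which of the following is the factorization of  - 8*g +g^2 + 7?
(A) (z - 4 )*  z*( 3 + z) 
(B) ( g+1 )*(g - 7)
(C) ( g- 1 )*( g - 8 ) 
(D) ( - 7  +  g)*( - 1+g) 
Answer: D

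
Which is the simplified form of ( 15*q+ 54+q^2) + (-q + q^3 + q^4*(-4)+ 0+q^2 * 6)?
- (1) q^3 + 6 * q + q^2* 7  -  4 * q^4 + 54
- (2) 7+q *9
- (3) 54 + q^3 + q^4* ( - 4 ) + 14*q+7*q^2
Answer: 3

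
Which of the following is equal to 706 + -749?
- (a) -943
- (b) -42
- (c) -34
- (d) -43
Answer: d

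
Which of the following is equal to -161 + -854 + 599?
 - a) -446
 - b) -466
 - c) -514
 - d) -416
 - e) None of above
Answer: d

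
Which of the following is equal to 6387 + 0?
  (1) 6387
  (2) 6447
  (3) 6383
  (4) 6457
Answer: 1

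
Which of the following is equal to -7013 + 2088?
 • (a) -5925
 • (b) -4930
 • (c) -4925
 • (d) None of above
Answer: c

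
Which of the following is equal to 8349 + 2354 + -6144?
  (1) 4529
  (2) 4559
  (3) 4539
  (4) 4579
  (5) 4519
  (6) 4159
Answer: 2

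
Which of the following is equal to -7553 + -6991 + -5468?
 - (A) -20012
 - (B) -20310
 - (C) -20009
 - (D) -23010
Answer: A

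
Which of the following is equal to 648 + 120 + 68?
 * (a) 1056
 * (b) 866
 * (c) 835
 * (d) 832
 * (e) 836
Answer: e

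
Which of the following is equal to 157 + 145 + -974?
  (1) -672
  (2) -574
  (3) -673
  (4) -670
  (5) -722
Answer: 1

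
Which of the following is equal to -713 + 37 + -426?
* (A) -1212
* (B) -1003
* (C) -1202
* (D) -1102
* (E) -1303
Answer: D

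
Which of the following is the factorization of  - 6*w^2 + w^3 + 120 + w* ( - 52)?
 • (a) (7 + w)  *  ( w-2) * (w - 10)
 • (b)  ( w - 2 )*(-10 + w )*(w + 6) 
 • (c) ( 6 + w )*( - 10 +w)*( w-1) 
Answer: b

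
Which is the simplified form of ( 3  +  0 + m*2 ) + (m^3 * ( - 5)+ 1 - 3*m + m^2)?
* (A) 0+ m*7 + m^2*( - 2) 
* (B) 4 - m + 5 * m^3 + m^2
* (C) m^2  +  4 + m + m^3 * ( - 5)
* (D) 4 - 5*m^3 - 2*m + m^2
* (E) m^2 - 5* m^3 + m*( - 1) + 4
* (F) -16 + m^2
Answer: E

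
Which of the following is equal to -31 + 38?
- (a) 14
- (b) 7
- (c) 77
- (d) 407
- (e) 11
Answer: b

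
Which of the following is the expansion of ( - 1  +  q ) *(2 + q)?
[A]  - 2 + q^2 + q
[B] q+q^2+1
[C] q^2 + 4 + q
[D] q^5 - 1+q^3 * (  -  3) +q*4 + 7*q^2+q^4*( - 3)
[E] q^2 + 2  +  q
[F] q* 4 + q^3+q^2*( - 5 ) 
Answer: A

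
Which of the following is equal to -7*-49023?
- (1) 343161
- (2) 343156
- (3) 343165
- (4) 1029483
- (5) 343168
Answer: 1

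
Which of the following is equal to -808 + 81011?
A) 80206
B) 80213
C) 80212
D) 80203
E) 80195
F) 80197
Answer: D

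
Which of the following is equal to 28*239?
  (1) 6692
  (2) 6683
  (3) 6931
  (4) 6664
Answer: 1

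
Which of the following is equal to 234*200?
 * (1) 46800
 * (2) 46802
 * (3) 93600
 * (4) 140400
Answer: 1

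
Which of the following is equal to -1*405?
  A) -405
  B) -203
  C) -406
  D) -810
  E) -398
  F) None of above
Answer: A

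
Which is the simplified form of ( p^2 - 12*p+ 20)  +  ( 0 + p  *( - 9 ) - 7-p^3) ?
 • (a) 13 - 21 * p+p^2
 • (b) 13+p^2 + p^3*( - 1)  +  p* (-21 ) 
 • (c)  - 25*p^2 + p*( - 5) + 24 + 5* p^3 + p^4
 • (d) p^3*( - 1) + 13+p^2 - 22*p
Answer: b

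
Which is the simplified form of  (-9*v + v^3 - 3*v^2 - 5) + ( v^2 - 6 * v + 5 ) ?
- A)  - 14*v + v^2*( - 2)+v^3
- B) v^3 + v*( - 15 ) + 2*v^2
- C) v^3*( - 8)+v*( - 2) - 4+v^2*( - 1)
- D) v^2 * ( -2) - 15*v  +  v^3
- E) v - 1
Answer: D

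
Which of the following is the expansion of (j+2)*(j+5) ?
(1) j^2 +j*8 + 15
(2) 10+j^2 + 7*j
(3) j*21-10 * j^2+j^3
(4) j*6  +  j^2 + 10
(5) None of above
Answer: 2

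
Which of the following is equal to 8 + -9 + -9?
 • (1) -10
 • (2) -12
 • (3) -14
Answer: 1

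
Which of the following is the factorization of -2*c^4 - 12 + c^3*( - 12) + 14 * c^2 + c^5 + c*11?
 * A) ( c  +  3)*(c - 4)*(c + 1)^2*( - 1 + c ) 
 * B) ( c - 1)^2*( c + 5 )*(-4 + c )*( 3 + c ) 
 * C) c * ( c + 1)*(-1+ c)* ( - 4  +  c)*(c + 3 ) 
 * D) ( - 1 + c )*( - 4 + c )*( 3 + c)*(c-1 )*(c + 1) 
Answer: D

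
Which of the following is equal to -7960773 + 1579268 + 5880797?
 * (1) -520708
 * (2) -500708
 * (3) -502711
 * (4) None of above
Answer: 2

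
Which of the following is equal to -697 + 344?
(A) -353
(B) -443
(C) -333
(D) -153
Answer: A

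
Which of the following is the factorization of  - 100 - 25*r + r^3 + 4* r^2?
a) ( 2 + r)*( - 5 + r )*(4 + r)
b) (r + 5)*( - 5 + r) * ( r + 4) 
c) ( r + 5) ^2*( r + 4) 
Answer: b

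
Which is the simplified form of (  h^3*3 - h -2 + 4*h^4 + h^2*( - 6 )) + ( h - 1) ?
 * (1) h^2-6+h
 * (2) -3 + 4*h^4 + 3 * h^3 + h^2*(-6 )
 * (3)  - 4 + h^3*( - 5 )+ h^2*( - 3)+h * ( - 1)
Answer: 2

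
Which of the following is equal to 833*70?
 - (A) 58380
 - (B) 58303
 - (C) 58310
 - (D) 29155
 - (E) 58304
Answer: C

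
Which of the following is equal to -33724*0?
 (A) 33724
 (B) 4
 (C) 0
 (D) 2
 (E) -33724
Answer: C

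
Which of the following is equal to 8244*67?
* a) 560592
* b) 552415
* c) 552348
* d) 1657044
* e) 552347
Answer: c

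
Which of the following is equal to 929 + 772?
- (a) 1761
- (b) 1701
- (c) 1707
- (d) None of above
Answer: b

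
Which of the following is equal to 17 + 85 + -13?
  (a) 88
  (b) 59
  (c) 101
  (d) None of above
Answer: d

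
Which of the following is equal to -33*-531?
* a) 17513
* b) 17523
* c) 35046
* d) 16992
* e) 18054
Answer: b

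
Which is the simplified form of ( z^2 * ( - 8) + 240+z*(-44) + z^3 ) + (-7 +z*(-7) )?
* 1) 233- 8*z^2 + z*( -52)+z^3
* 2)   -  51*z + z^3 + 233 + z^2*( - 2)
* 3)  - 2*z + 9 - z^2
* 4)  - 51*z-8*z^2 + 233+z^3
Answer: 4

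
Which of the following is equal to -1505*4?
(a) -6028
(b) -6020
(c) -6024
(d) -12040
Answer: b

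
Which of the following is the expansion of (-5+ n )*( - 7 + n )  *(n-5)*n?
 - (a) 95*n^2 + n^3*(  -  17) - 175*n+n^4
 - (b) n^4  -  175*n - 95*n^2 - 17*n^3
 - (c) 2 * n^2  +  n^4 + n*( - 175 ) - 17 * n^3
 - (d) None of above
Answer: a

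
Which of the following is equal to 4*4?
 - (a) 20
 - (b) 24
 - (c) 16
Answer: c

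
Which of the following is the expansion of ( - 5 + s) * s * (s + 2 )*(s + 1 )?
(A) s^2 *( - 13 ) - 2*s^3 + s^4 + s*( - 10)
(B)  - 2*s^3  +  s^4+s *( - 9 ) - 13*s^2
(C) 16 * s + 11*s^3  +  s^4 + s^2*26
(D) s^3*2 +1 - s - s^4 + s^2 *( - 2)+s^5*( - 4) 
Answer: A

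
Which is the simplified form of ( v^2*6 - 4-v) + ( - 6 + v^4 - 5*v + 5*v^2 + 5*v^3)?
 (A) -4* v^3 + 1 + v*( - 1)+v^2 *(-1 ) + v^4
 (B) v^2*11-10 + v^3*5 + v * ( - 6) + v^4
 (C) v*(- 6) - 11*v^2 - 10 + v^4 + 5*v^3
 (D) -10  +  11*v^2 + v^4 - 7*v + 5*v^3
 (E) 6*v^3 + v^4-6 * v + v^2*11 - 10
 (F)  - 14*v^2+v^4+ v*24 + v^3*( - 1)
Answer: B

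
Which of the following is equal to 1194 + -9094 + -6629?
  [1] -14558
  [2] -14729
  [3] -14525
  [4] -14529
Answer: 4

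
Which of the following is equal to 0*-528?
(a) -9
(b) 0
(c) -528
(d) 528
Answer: b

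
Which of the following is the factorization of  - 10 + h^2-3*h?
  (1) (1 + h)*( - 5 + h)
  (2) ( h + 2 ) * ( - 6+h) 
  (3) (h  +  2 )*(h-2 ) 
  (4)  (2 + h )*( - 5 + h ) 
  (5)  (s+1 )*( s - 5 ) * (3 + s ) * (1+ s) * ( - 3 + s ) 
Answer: 4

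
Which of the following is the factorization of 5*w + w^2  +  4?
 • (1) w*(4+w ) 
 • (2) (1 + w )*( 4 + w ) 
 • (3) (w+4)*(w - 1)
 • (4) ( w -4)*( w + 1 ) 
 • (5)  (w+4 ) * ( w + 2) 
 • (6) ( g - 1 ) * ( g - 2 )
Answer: 2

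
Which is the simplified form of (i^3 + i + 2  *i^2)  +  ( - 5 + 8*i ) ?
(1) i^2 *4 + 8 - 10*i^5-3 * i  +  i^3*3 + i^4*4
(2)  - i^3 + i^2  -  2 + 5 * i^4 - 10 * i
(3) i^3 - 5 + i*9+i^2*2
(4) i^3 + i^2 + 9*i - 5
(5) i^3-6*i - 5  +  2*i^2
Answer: 3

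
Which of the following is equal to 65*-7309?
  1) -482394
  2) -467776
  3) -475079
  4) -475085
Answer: 4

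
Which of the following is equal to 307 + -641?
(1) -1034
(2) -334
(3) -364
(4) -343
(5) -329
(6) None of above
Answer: 2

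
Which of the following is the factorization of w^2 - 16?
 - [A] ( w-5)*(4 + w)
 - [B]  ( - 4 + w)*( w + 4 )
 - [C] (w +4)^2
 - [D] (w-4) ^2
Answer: B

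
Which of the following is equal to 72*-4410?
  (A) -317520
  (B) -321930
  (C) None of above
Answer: A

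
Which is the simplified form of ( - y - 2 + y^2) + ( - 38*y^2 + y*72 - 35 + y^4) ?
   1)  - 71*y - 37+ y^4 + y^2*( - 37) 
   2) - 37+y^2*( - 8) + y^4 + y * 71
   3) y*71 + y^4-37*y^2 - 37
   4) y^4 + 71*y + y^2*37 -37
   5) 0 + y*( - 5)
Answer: 3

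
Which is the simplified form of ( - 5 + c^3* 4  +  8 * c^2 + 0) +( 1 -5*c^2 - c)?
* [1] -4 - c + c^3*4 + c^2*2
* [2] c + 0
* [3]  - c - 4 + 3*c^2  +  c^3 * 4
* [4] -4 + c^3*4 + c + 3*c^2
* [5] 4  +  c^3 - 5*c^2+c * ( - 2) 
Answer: 3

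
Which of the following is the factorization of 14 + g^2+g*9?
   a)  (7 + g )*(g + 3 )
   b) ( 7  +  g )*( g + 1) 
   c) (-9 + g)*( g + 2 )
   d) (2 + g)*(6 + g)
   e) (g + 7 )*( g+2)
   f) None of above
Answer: e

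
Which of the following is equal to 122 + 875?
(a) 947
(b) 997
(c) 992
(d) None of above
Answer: b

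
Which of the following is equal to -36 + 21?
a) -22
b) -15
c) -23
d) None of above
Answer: b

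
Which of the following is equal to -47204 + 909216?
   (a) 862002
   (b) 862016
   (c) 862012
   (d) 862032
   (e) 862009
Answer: c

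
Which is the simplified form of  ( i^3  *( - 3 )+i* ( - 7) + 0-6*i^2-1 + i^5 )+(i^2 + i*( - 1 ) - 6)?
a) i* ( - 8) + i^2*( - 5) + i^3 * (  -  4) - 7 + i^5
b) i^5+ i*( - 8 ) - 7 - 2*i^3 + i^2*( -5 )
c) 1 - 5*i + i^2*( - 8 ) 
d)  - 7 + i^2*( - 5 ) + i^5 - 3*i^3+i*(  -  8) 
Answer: d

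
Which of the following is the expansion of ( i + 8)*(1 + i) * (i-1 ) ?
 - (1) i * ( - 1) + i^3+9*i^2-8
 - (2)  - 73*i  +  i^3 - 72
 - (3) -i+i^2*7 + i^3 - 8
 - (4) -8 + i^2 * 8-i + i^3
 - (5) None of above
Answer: 4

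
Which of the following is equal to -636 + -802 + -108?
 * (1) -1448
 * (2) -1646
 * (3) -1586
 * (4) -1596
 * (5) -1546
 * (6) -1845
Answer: 5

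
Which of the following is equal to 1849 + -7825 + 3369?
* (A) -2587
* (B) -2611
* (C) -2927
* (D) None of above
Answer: D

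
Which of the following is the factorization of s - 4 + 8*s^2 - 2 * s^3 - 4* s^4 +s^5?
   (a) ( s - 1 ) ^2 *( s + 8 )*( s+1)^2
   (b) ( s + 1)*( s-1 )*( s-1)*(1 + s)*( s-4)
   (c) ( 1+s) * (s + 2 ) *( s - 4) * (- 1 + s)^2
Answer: b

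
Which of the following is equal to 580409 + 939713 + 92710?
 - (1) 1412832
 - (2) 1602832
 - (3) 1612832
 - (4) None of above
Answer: 3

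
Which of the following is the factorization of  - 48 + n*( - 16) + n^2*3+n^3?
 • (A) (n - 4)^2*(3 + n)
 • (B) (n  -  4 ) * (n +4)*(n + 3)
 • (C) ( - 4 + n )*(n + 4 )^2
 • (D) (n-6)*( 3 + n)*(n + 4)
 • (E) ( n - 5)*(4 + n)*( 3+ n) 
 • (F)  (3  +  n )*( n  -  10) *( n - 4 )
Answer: B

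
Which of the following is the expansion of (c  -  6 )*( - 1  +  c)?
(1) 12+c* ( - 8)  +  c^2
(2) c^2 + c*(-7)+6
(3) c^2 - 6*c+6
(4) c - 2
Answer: 2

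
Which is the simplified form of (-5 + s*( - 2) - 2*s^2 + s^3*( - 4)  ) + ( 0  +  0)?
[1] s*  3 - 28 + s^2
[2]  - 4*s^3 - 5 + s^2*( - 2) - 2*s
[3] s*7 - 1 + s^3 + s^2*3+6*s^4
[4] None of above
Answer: 2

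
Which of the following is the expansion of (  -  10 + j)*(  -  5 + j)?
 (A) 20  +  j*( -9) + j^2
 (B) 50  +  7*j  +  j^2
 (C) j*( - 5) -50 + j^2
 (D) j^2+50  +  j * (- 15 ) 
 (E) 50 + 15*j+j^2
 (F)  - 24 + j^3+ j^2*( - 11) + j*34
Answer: D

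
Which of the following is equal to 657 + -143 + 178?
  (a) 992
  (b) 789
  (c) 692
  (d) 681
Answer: c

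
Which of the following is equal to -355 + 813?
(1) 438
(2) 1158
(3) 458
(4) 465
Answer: 3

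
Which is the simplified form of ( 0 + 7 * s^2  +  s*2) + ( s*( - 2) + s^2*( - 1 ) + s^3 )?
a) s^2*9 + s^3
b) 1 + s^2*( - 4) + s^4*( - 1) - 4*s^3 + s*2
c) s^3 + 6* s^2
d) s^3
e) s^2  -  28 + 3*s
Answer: c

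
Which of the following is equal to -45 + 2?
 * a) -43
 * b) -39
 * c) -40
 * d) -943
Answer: a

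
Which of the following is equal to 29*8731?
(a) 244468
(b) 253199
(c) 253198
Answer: b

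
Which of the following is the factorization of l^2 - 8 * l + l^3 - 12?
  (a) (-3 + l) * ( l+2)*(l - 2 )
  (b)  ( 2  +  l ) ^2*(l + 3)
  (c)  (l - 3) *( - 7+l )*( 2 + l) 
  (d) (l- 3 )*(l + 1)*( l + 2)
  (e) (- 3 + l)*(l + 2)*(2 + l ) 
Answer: e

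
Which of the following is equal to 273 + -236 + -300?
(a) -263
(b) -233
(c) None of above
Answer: a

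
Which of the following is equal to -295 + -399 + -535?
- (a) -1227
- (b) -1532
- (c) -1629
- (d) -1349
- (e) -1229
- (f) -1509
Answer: e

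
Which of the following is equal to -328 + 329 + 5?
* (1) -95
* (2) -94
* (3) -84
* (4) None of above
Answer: 4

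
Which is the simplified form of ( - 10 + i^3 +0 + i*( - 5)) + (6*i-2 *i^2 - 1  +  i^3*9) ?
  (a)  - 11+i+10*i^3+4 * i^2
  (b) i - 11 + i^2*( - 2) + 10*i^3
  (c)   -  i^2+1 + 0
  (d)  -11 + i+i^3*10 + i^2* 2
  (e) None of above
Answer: b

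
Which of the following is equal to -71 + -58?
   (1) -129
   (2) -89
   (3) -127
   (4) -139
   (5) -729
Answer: 1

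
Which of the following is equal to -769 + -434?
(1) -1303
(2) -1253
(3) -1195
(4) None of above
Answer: 4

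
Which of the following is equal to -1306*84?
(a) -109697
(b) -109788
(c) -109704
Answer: c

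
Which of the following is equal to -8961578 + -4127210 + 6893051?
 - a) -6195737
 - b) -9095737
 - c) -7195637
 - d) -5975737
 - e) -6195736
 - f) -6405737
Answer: a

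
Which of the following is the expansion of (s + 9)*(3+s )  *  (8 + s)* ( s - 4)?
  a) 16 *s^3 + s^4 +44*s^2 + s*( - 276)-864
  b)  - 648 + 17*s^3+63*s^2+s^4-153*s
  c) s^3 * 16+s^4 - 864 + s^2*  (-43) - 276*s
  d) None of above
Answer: d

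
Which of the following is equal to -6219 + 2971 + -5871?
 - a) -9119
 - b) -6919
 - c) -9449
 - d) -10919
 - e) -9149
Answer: a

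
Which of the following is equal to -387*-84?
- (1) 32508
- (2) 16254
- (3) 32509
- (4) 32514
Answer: 1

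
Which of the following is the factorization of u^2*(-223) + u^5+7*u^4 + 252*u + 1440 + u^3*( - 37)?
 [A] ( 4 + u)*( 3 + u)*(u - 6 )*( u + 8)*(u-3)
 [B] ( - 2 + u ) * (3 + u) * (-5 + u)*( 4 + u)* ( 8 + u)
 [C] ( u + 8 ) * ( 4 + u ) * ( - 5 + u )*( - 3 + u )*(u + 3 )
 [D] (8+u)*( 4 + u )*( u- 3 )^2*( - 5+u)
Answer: C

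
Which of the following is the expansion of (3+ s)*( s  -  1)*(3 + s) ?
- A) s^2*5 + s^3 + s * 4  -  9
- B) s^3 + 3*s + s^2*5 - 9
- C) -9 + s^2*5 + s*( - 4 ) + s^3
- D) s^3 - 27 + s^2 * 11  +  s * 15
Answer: B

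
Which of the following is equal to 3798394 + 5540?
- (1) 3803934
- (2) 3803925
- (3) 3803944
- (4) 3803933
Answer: 1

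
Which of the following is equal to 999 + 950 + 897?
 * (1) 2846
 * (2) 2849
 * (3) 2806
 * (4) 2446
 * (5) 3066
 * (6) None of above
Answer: 1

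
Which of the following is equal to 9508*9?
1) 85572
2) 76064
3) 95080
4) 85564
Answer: 1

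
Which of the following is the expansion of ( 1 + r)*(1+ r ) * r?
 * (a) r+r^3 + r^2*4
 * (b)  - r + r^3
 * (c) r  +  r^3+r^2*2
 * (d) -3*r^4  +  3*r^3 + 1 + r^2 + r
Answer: c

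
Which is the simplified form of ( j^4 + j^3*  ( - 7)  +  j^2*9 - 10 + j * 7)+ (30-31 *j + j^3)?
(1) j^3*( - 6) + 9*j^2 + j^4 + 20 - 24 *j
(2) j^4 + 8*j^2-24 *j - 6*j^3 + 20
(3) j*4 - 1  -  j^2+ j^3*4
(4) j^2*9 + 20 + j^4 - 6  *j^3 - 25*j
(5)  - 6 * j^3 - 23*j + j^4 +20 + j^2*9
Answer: 1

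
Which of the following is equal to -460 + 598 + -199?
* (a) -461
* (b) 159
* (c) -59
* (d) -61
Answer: d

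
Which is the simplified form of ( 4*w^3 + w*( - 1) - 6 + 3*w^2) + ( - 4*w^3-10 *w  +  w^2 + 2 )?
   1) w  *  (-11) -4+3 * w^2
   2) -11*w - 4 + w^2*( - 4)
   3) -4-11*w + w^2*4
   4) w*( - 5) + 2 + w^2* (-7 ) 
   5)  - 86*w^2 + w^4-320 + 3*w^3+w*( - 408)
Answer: 3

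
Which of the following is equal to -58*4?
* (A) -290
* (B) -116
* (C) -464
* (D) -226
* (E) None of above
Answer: E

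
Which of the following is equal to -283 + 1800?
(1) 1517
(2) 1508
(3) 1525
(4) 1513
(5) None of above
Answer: 1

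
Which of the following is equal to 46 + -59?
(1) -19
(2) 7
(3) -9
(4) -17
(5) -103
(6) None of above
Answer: 6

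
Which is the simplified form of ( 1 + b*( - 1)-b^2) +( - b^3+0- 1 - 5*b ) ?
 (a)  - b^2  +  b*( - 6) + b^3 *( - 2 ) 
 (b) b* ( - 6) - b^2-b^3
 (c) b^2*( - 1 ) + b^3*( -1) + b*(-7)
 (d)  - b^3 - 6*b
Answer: b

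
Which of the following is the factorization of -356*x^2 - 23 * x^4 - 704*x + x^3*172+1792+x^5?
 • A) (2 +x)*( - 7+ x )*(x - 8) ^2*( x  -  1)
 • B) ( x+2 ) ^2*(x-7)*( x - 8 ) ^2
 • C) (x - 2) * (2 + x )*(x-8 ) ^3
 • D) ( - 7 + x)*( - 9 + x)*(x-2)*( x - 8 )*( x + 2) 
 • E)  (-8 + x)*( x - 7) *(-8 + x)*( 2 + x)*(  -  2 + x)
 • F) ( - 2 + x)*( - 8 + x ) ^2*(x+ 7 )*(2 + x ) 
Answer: E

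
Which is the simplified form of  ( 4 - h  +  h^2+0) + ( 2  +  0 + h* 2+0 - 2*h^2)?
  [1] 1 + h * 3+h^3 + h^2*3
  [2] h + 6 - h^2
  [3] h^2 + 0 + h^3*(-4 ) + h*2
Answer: 2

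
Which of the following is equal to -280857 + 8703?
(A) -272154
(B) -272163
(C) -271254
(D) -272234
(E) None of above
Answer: A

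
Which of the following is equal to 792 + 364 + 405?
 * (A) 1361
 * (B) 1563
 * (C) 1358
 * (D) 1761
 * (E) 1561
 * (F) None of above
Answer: E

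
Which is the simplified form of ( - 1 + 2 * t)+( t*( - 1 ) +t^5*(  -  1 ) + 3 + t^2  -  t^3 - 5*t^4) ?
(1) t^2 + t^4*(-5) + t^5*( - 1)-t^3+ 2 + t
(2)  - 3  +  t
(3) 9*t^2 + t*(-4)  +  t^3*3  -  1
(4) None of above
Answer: 1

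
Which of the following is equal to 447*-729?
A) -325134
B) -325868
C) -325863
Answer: C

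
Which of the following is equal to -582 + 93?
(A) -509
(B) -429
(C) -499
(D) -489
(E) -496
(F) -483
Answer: D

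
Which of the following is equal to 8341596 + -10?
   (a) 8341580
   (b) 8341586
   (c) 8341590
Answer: b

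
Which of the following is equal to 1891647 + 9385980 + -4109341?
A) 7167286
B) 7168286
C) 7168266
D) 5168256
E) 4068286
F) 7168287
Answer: B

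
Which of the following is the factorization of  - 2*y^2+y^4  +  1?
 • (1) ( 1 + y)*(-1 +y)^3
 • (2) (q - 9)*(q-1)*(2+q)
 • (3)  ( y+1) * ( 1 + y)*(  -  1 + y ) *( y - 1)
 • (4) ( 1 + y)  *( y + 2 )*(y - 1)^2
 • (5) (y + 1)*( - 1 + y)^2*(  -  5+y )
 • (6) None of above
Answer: 3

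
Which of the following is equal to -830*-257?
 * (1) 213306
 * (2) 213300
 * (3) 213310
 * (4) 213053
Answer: 3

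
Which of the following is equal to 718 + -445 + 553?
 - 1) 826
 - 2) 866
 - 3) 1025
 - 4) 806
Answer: 1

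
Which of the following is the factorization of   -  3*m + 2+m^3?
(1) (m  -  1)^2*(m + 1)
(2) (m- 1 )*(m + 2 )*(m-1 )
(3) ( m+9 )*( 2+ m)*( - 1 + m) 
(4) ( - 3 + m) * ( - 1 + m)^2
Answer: 2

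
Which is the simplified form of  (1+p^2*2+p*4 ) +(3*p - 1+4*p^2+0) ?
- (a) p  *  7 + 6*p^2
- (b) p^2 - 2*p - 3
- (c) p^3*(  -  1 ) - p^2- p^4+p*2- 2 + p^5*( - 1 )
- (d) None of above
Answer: a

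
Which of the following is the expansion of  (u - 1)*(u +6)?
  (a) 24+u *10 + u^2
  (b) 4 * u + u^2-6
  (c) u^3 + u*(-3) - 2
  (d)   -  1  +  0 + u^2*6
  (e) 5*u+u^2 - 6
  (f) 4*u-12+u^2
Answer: e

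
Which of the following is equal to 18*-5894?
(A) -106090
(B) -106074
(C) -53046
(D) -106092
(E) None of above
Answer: D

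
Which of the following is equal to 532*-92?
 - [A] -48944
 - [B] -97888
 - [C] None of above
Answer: A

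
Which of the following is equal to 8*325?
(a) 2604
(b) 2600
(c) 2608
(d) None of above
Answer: b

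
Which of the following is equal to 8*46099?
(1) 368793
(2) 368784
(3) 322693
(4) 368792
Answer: 4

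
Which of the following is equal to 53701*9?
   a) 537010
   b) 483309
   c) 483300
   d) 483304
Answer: b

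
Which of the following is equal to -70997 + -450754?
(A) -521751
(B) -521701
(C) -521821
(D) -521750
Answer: A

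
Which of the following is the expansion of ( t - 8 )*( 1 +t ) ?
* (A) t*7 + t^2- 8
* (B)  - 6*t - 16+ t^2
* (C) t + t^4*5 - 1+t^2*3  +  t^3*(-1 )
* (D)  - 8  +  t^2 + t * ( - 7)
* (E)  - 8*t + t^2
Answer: D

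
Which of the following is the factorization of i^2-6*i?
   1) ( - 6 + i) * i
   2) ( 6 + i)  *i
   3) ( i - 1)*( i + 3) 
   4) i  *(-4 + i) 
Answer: 1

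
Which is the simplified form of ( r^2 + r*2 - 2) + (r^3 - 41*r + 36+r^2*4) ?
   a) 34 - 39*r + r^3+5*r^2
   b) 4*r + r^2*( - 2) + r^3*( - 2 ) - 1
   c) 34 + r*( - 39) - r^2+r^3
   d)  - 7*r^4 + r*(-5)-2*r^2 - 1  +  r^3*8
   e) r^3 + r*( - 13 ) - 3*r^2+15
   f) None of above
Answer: a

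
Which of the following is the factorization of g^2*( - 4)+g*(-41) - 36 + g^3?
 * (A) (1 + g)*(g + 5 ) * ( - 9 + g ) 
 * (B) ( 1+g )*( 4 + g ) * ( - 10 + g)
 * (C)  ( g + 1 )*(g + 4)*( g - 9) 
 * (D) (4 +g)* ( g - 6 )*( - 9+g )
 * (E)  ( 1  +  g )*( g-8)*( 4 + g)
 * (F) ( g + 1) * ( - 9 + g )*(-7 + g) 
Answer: C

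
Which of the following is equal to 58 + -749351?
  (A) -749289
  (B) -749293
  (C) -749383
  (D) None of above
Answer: B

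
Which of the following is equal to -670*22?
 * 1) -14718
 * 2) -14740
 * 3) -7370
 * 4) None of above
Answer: 2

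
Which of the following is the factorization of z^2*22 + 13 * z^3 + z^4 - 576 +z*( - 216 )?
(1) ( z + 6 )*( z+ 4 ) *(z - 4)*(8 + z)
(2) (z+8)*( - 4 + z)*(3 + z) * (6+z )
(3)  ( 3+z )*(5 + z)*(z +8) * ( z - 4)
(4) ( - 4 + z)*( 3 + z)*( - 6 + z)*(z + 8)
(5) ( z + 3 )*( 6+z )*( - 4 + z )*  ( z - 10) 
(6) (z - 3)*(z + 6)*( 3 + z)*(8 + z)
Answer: 2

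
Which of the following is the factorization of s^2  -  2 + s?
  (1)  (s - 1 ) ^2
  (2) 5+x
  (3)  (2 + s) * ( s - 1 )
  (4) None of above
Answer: 3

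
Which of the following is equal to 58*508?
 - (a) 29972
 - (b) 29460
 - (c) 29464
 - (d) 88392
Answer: c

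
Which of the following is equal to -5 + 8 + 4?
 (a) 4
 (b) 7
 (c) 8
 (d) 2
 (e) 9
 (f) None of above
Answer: b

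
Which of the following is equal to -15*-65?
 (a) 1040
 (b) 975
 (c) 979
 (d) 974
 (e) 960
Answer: b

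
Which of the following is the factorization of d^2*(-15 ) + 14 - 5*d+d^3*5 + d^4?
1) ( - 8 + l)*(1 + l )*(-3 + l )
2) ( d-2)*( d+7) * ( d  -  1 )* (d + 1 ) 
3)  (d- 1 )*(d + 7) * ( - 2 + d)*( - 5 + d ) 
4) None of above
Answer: 2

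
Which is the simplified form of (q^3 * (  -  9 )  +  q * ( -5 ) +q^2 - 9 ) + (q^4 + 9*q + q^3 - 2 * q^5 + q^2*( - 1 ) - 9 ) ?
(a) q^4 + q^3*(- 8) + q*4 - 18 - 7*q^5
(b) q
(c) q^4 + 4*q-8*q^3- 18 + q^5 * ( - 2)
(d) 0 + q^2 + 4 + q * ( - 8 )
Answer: c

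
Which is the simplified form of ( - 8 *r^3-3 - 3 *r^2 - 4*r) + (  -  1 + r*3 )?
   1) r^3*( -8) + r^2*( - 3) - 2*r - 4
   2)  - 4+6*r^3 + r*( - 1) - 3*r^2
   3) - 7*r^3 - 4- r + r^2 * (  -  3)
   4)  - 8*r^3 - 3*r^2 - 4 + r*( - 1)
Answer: 4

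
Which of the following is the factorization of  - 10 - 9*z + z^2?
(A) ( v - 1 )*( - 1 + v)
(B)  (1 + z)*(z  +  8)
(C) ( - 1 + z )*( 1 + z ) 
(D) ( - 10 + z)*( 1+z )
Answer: D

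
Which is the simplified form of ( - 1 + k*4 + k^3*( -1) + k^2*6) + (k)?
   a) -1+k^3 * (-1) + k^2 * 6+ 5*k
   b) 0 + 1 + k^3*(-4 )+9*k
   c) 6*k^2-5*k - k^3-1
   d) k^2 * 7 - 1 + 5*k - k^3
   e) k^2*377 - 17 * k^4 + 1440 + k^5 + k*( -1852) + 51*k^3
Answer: a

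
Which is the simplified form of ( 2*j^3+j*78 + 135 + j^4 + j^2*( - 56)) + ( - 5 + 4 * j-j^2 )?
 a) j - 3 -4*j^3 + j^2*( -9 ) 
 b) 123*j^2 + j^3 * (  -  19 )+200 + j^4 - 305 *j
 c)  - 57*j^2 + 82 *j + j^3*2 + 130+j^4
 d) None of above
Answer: c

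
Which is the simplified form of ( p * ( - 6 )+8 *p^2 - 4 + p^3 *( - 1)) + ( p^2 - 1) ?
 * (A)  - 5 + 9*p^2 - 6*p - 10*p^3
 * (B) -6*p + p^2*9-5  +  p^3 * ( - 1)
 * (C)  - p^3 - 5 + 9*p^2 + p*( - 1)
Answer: B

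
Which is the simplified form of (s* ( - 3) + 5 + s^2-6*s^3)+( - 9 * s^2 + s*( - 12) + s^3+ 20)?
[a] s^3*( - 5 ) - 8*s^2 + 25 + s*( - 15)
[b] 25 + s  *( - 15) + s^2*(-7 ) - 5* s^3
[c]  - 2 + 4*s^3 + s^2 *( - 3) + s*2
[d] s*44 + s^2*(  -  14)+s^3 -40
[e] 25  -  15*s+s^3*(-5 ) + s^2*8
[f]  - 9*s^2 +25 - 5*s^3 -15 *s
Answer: a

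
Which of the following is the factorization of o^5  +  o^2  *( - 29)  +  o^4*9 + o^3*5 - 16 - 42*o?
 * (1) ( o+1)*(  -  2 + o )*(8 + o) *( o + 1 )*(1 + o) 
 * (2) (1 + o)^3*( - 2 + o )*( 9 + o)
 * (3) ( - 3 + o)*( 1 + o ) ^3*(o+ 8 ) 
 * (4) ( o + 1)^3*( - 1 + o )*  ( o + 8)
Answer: 1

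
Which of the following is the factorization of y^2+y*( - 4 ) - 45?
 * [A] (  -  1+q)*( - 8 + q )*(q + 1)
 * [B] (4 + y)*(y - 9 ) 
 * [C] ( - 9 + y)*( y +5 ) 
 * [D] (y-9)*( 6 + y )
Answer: C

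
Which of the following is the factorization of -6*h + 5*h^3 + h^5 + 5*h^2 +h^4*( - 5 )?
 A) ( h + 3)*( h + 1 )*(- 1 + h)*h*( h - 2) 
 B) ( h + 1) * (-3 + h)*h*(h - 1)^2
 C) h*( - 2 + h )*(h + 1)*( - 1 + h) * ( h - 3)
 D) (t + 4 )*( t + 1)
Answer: C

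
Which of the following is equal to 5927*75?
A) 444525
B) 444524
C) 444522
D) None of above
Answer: A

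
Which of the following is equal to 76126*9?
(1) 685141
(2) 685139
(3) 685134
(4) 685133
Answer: 3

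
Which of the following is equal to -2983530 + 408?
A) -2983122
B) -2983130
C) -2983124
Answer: A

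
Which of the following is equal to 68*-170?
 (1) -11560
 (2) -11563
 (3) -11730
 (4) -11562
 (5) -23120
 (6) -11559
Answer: 1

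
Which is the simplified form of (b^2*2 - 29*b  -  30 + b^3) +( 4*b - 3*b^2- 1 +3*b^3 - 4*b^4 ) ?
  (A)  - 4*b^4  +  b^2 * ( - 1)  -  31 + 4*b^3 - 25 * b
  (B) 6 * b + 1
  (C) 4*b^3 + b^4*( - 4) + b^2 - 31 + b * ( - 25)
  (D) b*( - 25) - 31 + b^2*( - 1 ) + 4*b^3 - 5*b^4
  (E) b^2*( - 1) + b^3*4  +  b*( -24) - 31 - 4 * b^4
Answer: A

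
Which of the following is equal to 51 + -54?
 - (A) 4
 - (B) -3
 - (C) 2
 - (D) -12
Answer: B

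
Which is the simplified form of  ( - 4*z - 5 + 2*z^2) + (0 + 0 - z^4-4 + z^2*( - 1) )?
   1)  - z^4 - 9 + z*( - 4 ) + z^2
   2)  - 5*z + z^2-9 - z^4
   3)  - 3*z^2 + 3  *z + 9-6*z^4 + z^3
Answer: 1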